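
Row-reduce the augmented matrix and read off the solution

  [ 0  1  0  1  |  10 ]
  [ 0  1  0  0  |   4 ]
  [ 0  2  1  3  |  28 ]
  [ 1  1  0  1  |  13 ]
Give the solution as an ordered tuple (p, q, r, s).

r1 ↔ r4
r3 -> r3 − 2·r2
r4 -> r4 − r2
r3 -> r3 − 3·r4
r1 -> r1 − r4
r1 -> r1 − r2
Reading off the last column: p = 3, q = 4, r = 2, s = 6.

(3, 4, 2, 6)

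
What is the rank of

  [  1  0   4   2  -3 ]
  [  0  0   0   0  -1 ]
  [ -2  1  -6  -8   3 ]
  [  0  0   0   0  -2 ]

rank = 3

Add 2 times R1 to R3.
  [ 1  0  4   2  -3 ]
  [ 0  0  0   0  -1 ]
  [ 0  1  2  -4  -3 ]
  [ 0  0  0   0  -2 ]
Swap R2 and R3.
  [ 1  0  4   2  -3 ]
  [ 0  1  2  -4  -3 ]
  [ 0  0  0   0  -1 ]
  [ 0  0  0   0  -2 ]
Multiply R3 by -1.
  [ 1  0  4   2  -3 ]
  [ 0  1  2  -4  -3 ]
  [ 0  0  0   0   1 ]
  [ 0  0  0   0  -2 ]
Add 2 times R3 to R4.
  [ 1  0  4   2  -3 ]
  [ 0  1  2  -4  -3 ]
  [ 0  0  0   0   1 ]
  [ 0  0  0   0   0 ]
Add 3 times R3 to R2.
  [ 1  0  4   2  -3 ]
  [ 0  1  2  -4   0 ]
  [ 0  0  0   0   1 ]
  [ 0  0  0   0   0 ]
Add 3 times R3 to R1.
  [ 1  0  4   2  0 ]
  [ 0  1  2  -4  0 ]
  [ 0  0  0   0  1 ]
  [ 0  0  0   0  0 ]
The reduced form has 3 nonzero rows.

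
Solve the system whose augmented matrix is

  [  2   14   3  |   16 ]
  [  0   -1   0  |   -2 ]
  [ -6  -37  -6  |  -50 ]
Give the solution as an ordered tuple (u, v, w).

Multiply ρ1 by 1/2.
  [  1    7  3/2  |    8 ]
  [  0   -1    0  |   -2 ]
  [ -6  -37   -6  |  -50 ]
Add 6 times ρ1 to ρ3.
  [ 1   7  3/2  |   8 ]
  [ 0  -1    0  |  -2 ]
  [ 0   5    3  |  -2 ]
Multiply ρ2 by -1.
  [ 1  7  3/2  |   8 ]
  [ 0  1    0  |   2 ]
  [ 0  5    3  |  -2 ]
Subtract 5 times ρ2 from ρ3.
  [ 1  7  3/2  |    8 ]
  [ 0  1    0  |    2 ]
  [ 0  0    3  |  -12 ]
Multiply ρ3 by 1/3.
  [ 1  7  3/2  |   8 ]
  [ 0  1    0  |   2 ]
  [ 0  0    1  |  -4 ]
Subtract 3/2 times ρ3 from ρ1.
  [ 1  7  0  |  14 ]
  [ 0  1  0  |   2 ]
  [ 0  0  1  |  -4 ]
Subtract 7 times ρ2 from ρ1.
  [ 1  0  0  |   0 ]
  [ 0  1  0  |   2 ]
  [ 0  0  1  |  -4 ]
Reading off the last column: u = 0, v = 2, w = -4.

(0, 2, -4)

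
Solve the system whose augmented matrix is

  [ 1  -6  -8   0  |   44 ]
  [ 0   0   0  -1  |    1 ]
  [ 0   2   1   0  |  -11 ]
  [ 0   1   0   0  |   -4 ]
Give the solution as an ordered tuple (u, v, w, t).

ρ2 <-> ρ3
  [ 1  -6  -8   0  |   44 ]
  [ 0   2   1   0  |  -11 ]
  [ 0   0   0  -1  |    1 ]
  [ 0   1   0   0  |   -4 ]
ρ2 → 1/2·ρ2
  [ 1  -6   -8   0  |     44 ]
  [ 0   1  1/2   0  |  -11/2 ]
  [ 0   0    0  -1  |      1 ]
  [ 0   1    0   0  |     -4 ]
ρ4 → ρ4 − ρ2
  [ 1  -6    -8   0  |     44 ]
  [ 0   1   1/2   0  |  -11/2 ]
  [ 0   0     0  -1  |      1 ]
  [ 0   0  -1/2   0  |    3/2 ]
ρ3 <-> ρ4
  [ 1  -6    -8   0  |     44 ]
  [ 0   1   1/2   0  |  -11/2 ]
  [ 0   0  -1/2   0  |    3/2 ]
  [ 0   0     0  -1  |      1 ]
ρ3 → -2·ρ3
  [ 1  -6   -8   0  |     44 ]
  [ 0   1  1/2   0  |  -11/2 ]
  [ 0   0    1   0  |     -3 ]
  [ 0   0    0  -1  |      1 ]
ρ4 → -1·ρ4
  [ 1  -6   -8  0  |     44 ]
  [ 0   1  1/2  0  |  -11/2 ]
  [ 0   0    1  0  |     -3 ]
  [ 0   0    0  1  |     -1 ]
ρ2 → ρ2 − 1/2·ρ3
  [ 1  -6  -8  0  |  44 ]
  [ 0   1   0  0  |  -4 ]
  [ 0   0   1  0  |  -3 ]
  [ 0   0   0  1  |  -1 ]
ρ1 → ρ1 + 8·ρ3
  [ 1  -6  0  0  |  20 ]
  [ 0   1  0  0  |  -4 ]
  [ 0   0  1  0  |  -3 ]
  [ 0   0  0  1  |  -1 ]
ρ1 → ρ1 + 6·ρ2
  [ 1  0  0  0  |  -4 ]
  [ 0  1  0  0  |  -4 ]
  [ 0  0  1  0  |  -3 ]
  [ 0  0  0  1  |  -1 ]
Reading off the last column: u = -4, v = -4, w = -3, t = -1.

(-4, -4, -3, -1)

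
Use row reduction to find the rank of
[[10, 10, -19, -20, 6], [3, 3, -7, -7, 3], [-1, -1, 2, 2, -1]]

rank = 3

Multiply R1 by 1/10.
  [  1   1  -19/10  -2  3/5 ]
  [  3   3      -7  -7    3 ]
  [ -1  -1       2   2   -1 ]
Subtract 3 times R1 from R2.
  [  1   1  -19/10  -2  3/5 ]
  [  0   0  -13/10  -1  6/5 ]
  [ -1  -1       2   2   -1 ]
Add R1 to R3.
  [ 1  1  -19/10  -2   3/5 ]
  [ 0  0  -13/10  -1   6/5 ]
  [ 0  0    1/10   0  -2/5 ]
Multiply R2 by -10/13.
  [ 1  1  -19/10     -2     3/5 ]
  [ 0  0       1  10/13  -12/13 ]
  [ 0  0    1/10      0    -2/5 ]
Subtract 1/10 times R2 from R3.
  [ 1  1  -19/10     -2     3/5 ]
  [ 0  0       1  10/13  -12/13 ]
  [ 0  0       0  -1/13   -4/13 ]
Multiply R3 by -13.
  [ 1  1  -19/10     -2     3/5 ]
  [ 0  0       1  10/13  -12/13 ]
  [ 0  0       0      1       4 ]
Subtract 10/13 times R3 from R2.
  [ 1  1  -19/10  -2  3/5 ]
  [ 0  0       1   0   -4 ]
  [ 0  0       0   1    4 ]
Add 2 times R3 to R1.
  [ 1  1  -19/10  0  43/5 ]
  [ 0  0       1  0    -4 ]
  [ 0  0       0  1     4 ]
Add 19/10 times R2 to R1.
  [ 1  1  0  0   1 ]
  [ 0  0  1  0  -4 ]
  [ 0  0  0  1   4 ]
The reduced form has 3 nonzero rows.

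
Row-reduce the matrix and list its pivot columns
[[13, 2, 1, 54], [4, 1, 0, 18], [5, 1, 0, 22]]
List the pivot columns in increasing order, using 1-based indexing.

1, 2, 3

Multiply R1 by 1/13.
  [ 1  2/13  1/13  54/13 ]
  [ 4     1     0     18 ]
  [ 5     1     0     22 ]
Subtract 4 times R1 from R2.
  [ 1  2/13   1/13  54/13 ]
  [ 0  5/13  -4/13  18/13 ]
  [ 5     1      0     22 ]
Subtract 5 times R1 from R3.
  [ 1  2/13   1/13  54/13 ]
  [ 0  5/13  -4/13  18/13 ]
  [ 0  3/13  -5/13  16/13 ]
Multiply R2 by 13/5.
  [ 1  2/13   1/13  54/13 ]
  [ 0     1   -4/5   18/5 ]
  [ 0  3/13  -5/13  16/13 ]
Subtract 3/13 times R2 from R3.
  [ 1  2/13  1/13  54/13 ]
  [ 0     1  -4/5   18/5 ]
  [ 0     0  -1/5    2/5 ]
Multiply R3 by -5.
  [ 1  2/13  1/13  54/13 ]
  [ 0     1  -4/5   18/5 ]
  [ 0     0     1     -2 ]
Add 4/5 times R3 to R2.
  [ 1  2/13  1/13  54/13 ]
  [ 0     1     0      2 ]
  [ 0     0     1     -2 ]
Subtract 1/13 times R3 from R1.
  [ 1  2/13  0  56/13 ]
  [ 0     1  0      2 ]
  [ 0     0  1     -2 ]
Subtract 2/13 times R2 from R1.
  [ 1  0  0   4 ]
  [ 0  1  0   2 ]
  [ 0  0  1  -2 ]
Pivot columns are the columns containing a leading 1.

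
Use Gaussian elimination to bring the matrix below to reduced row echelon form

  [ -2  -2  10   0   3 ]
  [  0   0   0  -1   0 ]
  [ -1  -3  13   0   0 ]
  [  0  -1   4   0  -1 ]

Multiply R1 by -1/2.
Add R1 to R3.
Swap R2 and R3.
Multiply R2 by -1/2.
Add R2 to R4.
Multiply R3 by -1.
Multiply R4 by -4.
Subtract 3/4 times R4 from R2.
Add 3/2 times R4 to R1.
Subtract R2 from R1.

[[1, 0, -1, 0, 0], [0, 1, -4, 0, 0], [0, 0, 0, 1, 0], [0, 0, 0, 0, 1]]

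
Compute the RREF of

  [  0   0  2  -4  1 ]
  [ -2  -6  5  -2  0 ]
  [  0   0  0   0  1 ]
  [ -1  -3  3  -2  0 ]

r1 <-> r2
  [ -2  -6  5  -2  0 ]
  [  0   0  2  -4  1 ]
  [  0   0  0   0  1 ]
  [ -1  -3  3  -2  0 ]
r1 ← -1/2·r1
  [  1   3  -5/2   1  0 ]
  [  0   0     2  -4  1 ]
  [  0   0     0   0  1 ]
  [ -1  -3     3  -2  0 ]
r4 ← r4 + r1
  [ 1  3  -5/2   1  0 ]
  [ 0  0     2  -4  1 ]
  [ 0  0     0   0  1 ]
  [ 0  0   1/2  -1  0 ]
r2 ← 1/2·r2
  [ 1  3  -5/2   1    0 ]
  [ 0  0     1  -2  1/2 ]
  [ 0  0     0   0    1 ]
  [ 0  0   1/2  -1    0 ]
r4 ← r4 − 1/2·r2
  [ 1  3  -5/2   1     0 ]
  [ 0  0     1  -2   1/2 ]
  [ 0  0     0   0     1 ]
  [ 0  0     0   0  -1/4 ]
r4 ← r4 + 1/4·r3
  [ 1  3  -5/2   1    0 ]
  [ 0  0     1  -2  1/2 ]
  [ 0  0     0   0    1 ]
  [ 0  0     0   0    0 ]
r2 ← r2 − 1/2·r3
  [ 1  3  -5/2   1  0 ]
  [ 0  0     1  -2  0 ]
  [ 0  0     0   0  1 ]
  [ 0  0     0   0  0 ]
r1 ← r1 + 5/2·r2
  [ 1  3  0  -4  0 ]
  [ 0  0  1  -2  0 ]
  [ 0  0  0   0  1 ]
  [ 0  0  0   0  0 ]

[[1, 3, 0, -4, 0], [0, 0, 1, -2, 0], [0, 0, 0, 0, 1], [0, 0, 0, 0, 0]]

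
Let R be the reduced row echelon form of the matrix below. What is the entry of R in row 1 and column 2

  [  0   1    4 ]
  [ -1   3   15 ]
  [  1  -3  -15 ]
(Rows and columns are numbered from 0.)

4

ρ1 <-> ρ2
  [ -1   3   15 ]
  [  0   1    4 ]
  [  1  -3  -15 ]
ρ1 ← -1·ρ1
  [ 1  -3  -15 ]
  [ 0   1    4 ]
  [ 1  -3  -15 ]
ρ3 ← ρ3 − ρ1
  [ 1  -3  -15 ]
  [ 0   1    4 ]
  [ 0   0    0 ]
ρ1 ← ρ1 + 3·ρ2
  [ 1  0  -3 ]
  [ 0  1   4 ]
  [ 0  0   0 ]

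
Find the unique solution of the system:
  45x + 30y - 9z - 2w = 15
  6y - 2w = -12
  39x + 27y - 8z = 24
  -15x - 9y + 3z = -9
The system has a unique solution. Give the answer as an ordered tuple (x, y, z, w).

(0, 0, -3, 6)

Form the augmented matrix and row-reduce:
  [  45  30  -9  -2  |   15 ]
  [   0   6   0  -2  |  -12 ]
  [  39  27  -8   0  |   24 ]
  [ -15  -9   3   0  |   -9 ]
Multiply r1 by 1/45.
Subtract 39 times r1 from r3.
Add 15 times r1 to r4.
Multiply r2 by 1/6.
Subtract r2 from r3.
Subtract r2 from r4.
Multiply r3 by -5.
Multiply r4 by -3.
Add 31/3 times r4 to r3.
Add 1/3 times r4 to r2.
Add 2/45 times r4 to r1.
Add 1/5 times r3 to r1.
Subtract 2/3 times r2 from r1.
Reading off the last column: x = 0, y = 0, z = -3, w = 6.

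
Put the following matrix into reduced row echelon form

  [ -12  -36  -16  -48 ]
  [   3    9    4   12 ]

[[1, 3, 4/3, 4], [0, 0, 0, 0]]

r1 ← -1/12·r1
  [ 1  3  4/3   4 ]
  [ 3  9    4  12 ]
r2 ← r2 − 3·r1
  [ 1  3  4/3  4 ]
  [ 0  0    0  0 ]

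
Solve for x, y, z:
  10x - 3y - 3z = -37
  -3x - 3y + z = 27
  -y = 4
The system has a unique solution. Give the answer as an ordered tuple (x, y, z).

(-4, -4, 3)

Form the augmented matrix and row-reduce:
  [ 10  -3  -3  |  -37 ]
  [ -3  -3   1  |   27 ]
  [  0  -1   0  |    4 ]
r1 → 1/10·r1
  [  1  -3/10  -3/10  |  -37/10 ]
  [ -3     -3      1  |      27 ]
  [  0     -1      0  |       4 ]
r2 → r2 + 3·r1
  [ 1   -3/10  -3/10  |  -37/10 ]
  [ 0  -39/10   1/10  |  159/10 ]
  [ 0      -1      0  |       4 ]
r2 → -10/39·r2
  [ 1  -3/10  -3/10  |  -37/10 ]
  [ 0      1  -1/39  |  -53/13 ]
  [ 0     -1      0  |       4 ]
r3 → r3 + r2
  [ 1  -3/10  -3/10  |  -37/10 ]
  [ 0      1  -1/39  |  -53/13 ]
  [ 0      0  -1/39  |   -1/13 ]
r3 → -39·r3
  [ 1  -3/10  -3/10  |  -37/10 ]
  [ 0      1  -1/39  |  -53/13 ]
  [ 0      0      1  |       3 ]
r2 → r2 + 1/39·r3
  [ 1  -3/10  -3/10  |  -37/10 ]
  [ 0      1      0  |      -4 ]
  [ 0      0      1  |       3 ]
r1 → r1 + 3/10·r3
  [ 1  -3/10  0  |  -14/5 ]
  [ 0      1  0  |     -4 ]
  [ 0      0  1  |      3 ]
r1 → r1 + 3/10·r2
  [ 1  0  0  |  -4 ]
  [ 0  1  0  |  -4 ]
  [ 0  0  1  |   3 ]
Reading off the last column: x = -4, y = -4, z = 3.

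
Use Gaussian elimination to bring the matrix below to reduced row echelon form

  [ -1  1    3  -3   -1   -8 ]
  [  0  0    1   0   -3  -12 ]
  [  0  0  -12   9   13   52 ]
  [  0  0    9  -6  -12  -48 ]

R1 := -1·R1
  [ 1  -1   -3   3    1    8 ]
  [ 0   0    1   0   -3  -12 ]
  [ 0   0  -12   9   13   52 ]
  [ 0   0    9  -6  -12  -48 ]
R3 := R3 + 12·R2
  [ 1  -1  -3   3    1    8 ]
  [ 0   0   1   0   -3  -12 ]
  [ 0   0   0   9  -23  -92 ]
  [ 0   0   9  -6  -12  -48 ]
R4 := R4 − 9·R2
  [ 1  -1  -3   3    1    8 ]
  [ 0   0   1   0   -3  -12 ]
  [ 0   0   0   9  -23  -92 ]
  [ 0   0   0  -6   15   60 ]
R3 := 1/9·R3
  [ 1  -1  -3   3      1      8 ]
  [ 0   0   1   0     -3    -12 ]
  [ 0   0   0   1  -23/9  -92/9 ]
  [ 0   0   0  -6     15     60 ]
R4 := R4 + 6·R3
  [ 1  -1  -3  3      1      8 ]
  [ 0   0   1  0     -3    -12 ]
  [ 0   0   0  1  -23/9  -92/9 ]
  [ 0   0   0  0   -1/3   -4/3 ]
R4 := -3·R4
  [ 1  -1  -3  3      1      8 ]
  [ 0   0   1  0     -3    -12 ]
  [ 0   0   0  1  -23/9  -92/9 ]
  [ 0   0   0  0      1      4 ]
R3 := R3 + 23/9·R4
  [ 1  -1  -3  3   1    8 ]
  [ 0   0   1  0  -3  -12 ]
  [ 0   0   0  1   0    0 ]
  [ 0   0   0  0   1    4 ]
R2 := R2 + 3·R4
  [ 1  -1  -3  3  1  8 ]
  [ 0   0   1  0  0  0 ]
  [ 0   0   0  1  0  0 ]
  [ 0   0   0  0  1  4 ]
R1 := R1 − R4
  [ 1  -1  -3  3  0  4 ]
  [ 0   0   1  0  0  0 ]
  [ 0   0   0  1  0  0 ]
  [ 0   0   0  0  1  4 ]
R1 := R1 − 3·R3
  [ 1  -1  -3  0  0  4 ]
  [ 0   0   1  0  0  0 ]
  [ 0   0   0  1  0  0 ]
  [ 0   0   0  0  1  4 ]
R1 := R1 + 3·R2
  [ 1  -1  0  0  0  4 ]
  [ 0   0  1  0  0  0 ]
  [ 0   0  0  1  0  0 ]
  [ 0   0  0  0  1  4 ]

[[1, -1, 0, 0, 0, 4], [0, 0, 1, 0, 0, 0], [0, 0, 0, 1, 0, 0], [0, 0, 0, 0, 1, 4]]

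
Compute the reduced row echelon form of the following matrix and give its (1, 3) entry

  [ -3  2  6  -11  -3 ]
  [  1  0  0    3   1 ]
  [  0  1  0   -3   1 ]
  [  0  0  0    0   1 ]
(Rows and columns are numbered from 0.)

-3

r1 -> -1/3·r1
r2 -> r2 − r1
r2 -> 3/2·r2
r3 -> r3 − r2
r3 -> -1/3·r3
r3 -> r3 + 1/3·r4
r1 -> r1 − r4
r2 -> r2 − 3·r3
r1 -> r1 + 2·r3
r1 -> r1 + 2/3·r2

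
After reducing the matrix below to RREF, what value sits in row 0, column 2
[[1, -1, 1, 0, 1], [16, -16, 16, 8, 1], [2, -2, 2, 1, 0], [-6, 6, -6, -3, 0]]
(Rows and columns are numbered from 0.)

1

ρ2 -> ρ2 − 16·ρ1
  [  1  -1   1   0    1 ]
  [  0   0   0   8  -15 ]
  [  2  -2   2   1    0 ]
  [ -6   6  -6  -3    0 ]
ρ3 -> ρ3 − 2·ρ1
  [  1  -1   1   0    1 ]
  [  0   0   0   8  -15 ]
  [  0   0   0   1   -2 ]
  [ -6   6  -6  -3    0 ]
ρ4 -> ρ4 + 6·ρ1
  [ 1  -1  1   0    1 ]
  [ 0   0  0   8  -15 ]
  [ 0   0  0   1   -2 ]
  [ 0   0  0  -3    6 ]
ρ2 -> 1/8·ρ2
  [ 1  -1  1   0      1 ]
  [ 0   0  0   1  -15/8 ]
  [ 0   0  0   1     -2 ]
  [ 0   0  0  -3      6 ]
ρ3 -> ρ3 − ρ2
  [ 1  -1  1   0      1 ]
  [ 0   0  0   1  -15/8 ]
  [ 0   0  0   0   -1/8 ]
  [ 0   0  0  -3      6 ]
ρ4 -> ρ4 + 3·ρ2
  [ 1  -1  1  0      1 ]
  [ 0   0  0  1  -15/8 ]
  [ 0   0  0  0   -1/8 ]
  [ 0   0  0  0    3/8 ]
ρ3 -> -8·ρ3
  [ 1  -1  1  0      1 ]
  [ 0   0  0  1  -15/8 ]
  [ 0   0  0  0      1 ]
  [ 0   0  0  0    3/8 ]
ρ4 -> ρ4 − 3/8·ρ3
  [ 1  -1  1  0      1 ]
  [ 0   0  0  1  -15/8 ]
  [ 0   0  0  0      1 ]
  [ 0   0  0  0      0 ]
ρ2 -> ρ2 + 15/8·ρ3
  [ 1  -1  1  0  1 ]
  [ 0   0  0  1  0 ]
  [ 0   0  0  0  1 ]
  [ 0   0  0  0  0 ]
ρ1 -> ρ1 − ρ3
  [ 1  -1  1  0  0 ]
  [ 0   0  0  1  0 ]
  [ 0   0  0  0  1 ]
  [ 0   0  0  0  0 ]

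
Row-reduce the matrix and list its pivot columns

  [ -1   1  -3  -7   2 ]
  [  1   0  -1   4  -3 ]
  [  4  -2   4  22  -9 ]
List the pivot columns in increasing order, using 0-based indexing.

r1 → -1·r1
  [ 1  -1   3   7  -2 ]
  [ 1   0  -1   4  -3 ]
  [ 4  -2   4  22  -9 ]
r2 → r2 − r1
  [ 1  -1   3   7  -2 ]
  [ 0   1  -4  -3  -1 ]
  [ 4  -2   4  22  -9 ]
r3 → r3 − 4·r1
  [ 1  -1   3   7  -2 ]
  [ 0   1  -4  -3  -1 ]
  [ 0   2  -8  -6  -1 ]
r3 → r3 − 2·r2
  [ 1  -1   3   7  -2 ]
  [ 0   1  -4  -3  -1 ]
  [ 0   0   0   0   1 ]
r2 → r2 + r3
  [ 1  -1   3   7  -2 ]
  [ 0   1  -4  -3   0 ]
  [ 0   0   0   0   1 ]
r1 → r1 + 2·r3
  [ 1  -1   3   7  0 ]
  [ 0   1  -4  -3  0 ]
  [ 0   0   0   0  1 ]
r1 → r1 + r2
  [ 1  0  -1   4  0 ]
  [ 0  1  -4  -3  0 ]
  [ 0  0   0   0  1 ]
Pivot columns are the columns containing a leading 1.

0, 1, 4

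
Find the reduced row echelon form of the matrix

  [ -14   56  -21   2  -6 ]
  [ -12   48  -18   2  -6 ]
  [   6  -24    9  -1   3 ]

R1 := -1/14·R1
  [   1   -4  3/2  -1/7  3/7 ]
  [ -12   48  -18     2   -6 ]
  [   6  -24    9    -1    3 ]
R2 := R2 + 12·R1
  [ 1   -4  3/2  -1/7   3/7 ]
  [ 0    0    0   2/7  -6/7 ]
  [ 6  -24    9    -1     3 ]
R3 := R3 − 6·R1
  [ 1  -4  3/2  -1/7   3/7 ]
  [ 0   0    0   2/7  -6/7 ]
  [ 0   0    0  -1/7   3/7 ]
R2 := 7/2·R2
  [ 1  -4  3/2  -1/7  3/7 ]
  [ 0   0    0     1   -3 ]
  [ 0   0    0  -1/7  3/7 ]
R3 := R3 + 1/7·R2
  [ 1  -4  3/2  -1/7  3/7 ]
  [ 0   0    0     1   -3 ]
  [ 0   0    0     0    0 ]
R1 := R1 + 1/7·R2
  [ 1  -4  3/2  0   0 ]
  [ 0   0    0  1  -3 ]
  [ 0   0    0  0   0 ]

[[1, -4, 3/2, 0, 0], [0, 0, 0, 1, -3], [0, 0, 0, 0, 0]]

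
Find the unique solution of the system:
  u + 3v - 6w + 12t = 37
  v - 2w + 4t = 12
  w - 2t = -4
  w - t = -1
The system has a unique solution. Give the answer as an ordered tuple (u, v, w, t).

Form the augmented matrix and row-reduce:
  [ 1  3  -6  12  |  37 ]
  [ 0  1  -2   4  |  12 ]
  [ 0  0   1  -2  |  -4 ]
  [ 0  0   1  -1  |  -1 ]
ρ4 -> ρ4 − ρ3
  [ 1  3  -6  12  |  37 ]
  [ 0  1  -2   4  |  12 ]
  [ 0  0   1  -2  |  -4 ]
  [ 0  0   0   1  |   3 ]
ρ3 -> ρ3 + 2·ρ4
  [ 1  3  -6  12  |  37 ]
  [ 0  1  -2   4  |  12 ]
  [ 0  0   1   0  |   2 ]
  [ 0  0   0   1  |   3 ]
ρ2 -> ρ2 − 4·ρ4
  [ 1  3  -6  12  |  37 ]
  [ 0  1  -2   0  |   0 ]
  [ 0  0   1   0  |   2 ]
  [ 0  0   0   1  |   3 ]
ρ1 -> ρ1 − 12·ρ4
  [ 1  3  -6  0  |  1 ]
  [ 0  1  -2  0  |  0 ]
  [ 0  0   1  0  |  2 ]
  [ 0  0   0  1  |  3 ]
ρ2 -> ρ2 + 2·ρ3
  [ 1  3  -6  0  |  1 ]
  [ 0  1   0  0  |  4 ]
  [ 0  0   1  0  |  2 ]
  [ 0  0   0  1  |  3 ]
ρ1 -> ρ1 + 6·ρ3
  [ 1  3  0  0  |  13 ]
  [ 0  1  0  0  |   4 ]
  [ 0  0  1  0  |   2 ]
  [ 0  0  0  1  |   3 ]
ρ1 -> ρ1 − 3·ρ2
  [ 1  0  0  0  |  1 ]
  [ 0  1  0  0  |  4 ]
  [ 0  0  1  0  |  2 ]
  [ 0  0  0  1  |  3 ]
Reading off the last column: u = 1, v = 4, w = 2, t = 3.

(1, 4, 2, 3)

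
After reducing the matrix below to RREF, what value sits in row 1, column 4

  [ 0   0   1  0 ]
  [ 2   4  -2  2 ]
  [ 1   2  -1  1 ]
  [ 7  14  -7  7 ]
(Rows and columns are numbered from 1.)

1

Swap r1 and r2.
  [ 2   4  -2  2 ]
  [ 0   0   1  0 ]
  [ 1   2  -1  1 ]
  [ 7  14  -7  7 ]
Multiply r1 by 1/2.
  [ 1   2  -1  1 ]
  [ 0   0   1  0 ]
  [ 1   2  -1  1 ]
  [ 7  14  -7  7 ]
Subtract r1 from r3.
  [ 1   2  -1  1 ]
  [ 0   0   1  0 ]
  [ 0   0   0  0 ]
  [ 7  14  -7  7 ]
Subtract 7 times r1 from r4.
  [ 1  2  -1  1 ]
  [ 0  0   1  0 ]
  [ 0  0   0  0 ]
  [ 0  0   0  0 ]
Add r2 to r1.
  [ 1  2  0  1 ]
  [ 0  0  1  0 ]
  [ 0  0  0  0 ]
  [ 0  0  0  0 ]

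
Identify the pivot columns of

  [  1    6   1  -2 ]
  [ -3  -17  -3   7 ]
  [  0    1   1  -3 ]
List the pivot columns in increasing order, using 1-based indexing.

1, 2, 3

Add 3 times r1 to r2.
  [ 1  6  1  -2 ]
  [ 0  1  0   1 ]
  [ 0  1  1  -3 ]
Subtract r2 from r3.
  [ 1  6  1  -2 ]
  [ 0  1  0   1 ]
  [ 0  0  1  -4 ]
Subtract r3 from r1.
  [ 1  6  0   2 ]
  [ 0  1  0   1 ]
  [ 0  0  1  -4 ]
Subtract 6 times r2 from r1.
  [ 1  0  0  -4 ]
  [ 0  1  0   1 ]
  [ 0  0  1  -4 ]
Pivot columns are the columns containing a leading 1.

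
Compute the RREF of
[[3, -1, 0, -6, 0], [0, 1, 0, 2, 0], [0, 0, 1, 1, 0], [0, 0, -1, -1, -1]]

[[1, 0, 0, -4/3, 0], [0, 1, 0, 2, 0], [0, 0, 1, 1, 0], [0, 0, 0, 0, 1]]

ρ1 -> 1/3·ρ1
  [ 1  -1/3   0  -2   0 ]
  [ 0     1   0   2   0 ]
  [ 0     0   1   1   0 ]
  [ 0     0  -1  -1  -1 ]
ρ4 -> ρ4 + ρ3
  [ 1  -1/3  0  -2   0 ]
  [ 0     1  0   2   0 ]
  [ 0     0  1   1   0 ]
  [ 0     0  0   0  -1 ]
ρ4 -> -1·ρ4
  [ 1  -1/3  0  -2  0 ]
  [ 0     1  0   2  0 ]
  [ 0     0  1   1  0 ]
  [ 0     0  0   0  1 ]
ρ1 -> ρ1 + 1/3·ρ2
  [ 1  0  0  -4/3  0 ]
  [ 0  1  0     2  0 ]
  [ 0  0  1     1  0 ]
  [ 0  0  0     0  1 ]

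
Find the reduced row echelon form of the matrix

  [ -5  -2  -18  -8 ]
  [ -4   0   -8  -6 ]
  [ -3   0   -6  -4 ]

R1 -> -1/5·R1
  [  1  2/5  18/5  8/5 ]
  [ -4    0    -8   -6 ]
  [ -3    0    -6   -4 ]
R2 -> R2 + 4·R1
  [  1  2/5  18/5  8/5 ]
  [  0  8/5  32/5  2/5 ]
  [ -3    0    -6   -4 ]
R3 -> R3 + 3·R1
  [ 1  2/5  18/5  8/5 ]
  [ 0  8/5  32/5  2/5 ]
  [ 0  6/5  24/5  4/5 ]
R2 -> 5/8·R2
  [ 1  2/5  18/5  8/5 ]
  [ 0    1     4  1/4 ]
  [ 0  6/5  24/5  4/5 ]
R3 -> R3 − 6/5·R2
  [ 1  2/5  18/5  8/5 ]
  [ 0    1     4  1/4 ]
  [ 0    0     0  1/2 ]
R3 -> 2·R3
  [ 1  2/5  18/5  8/5 ]
  [ 0    1     4  1/4 ]
  [ 0    0     0    1 ]
R2 -> R2 − 1/4·R3
  [ 1  2/5  18/5  8/5 ]
  [ 0    1     4    0 ]
  [ 0    0     0    1 ]
R1 -> R1 − 8/5·R3
  [ 1  2/5  18/5  0 ]
  [ 0    1     4  0 ]
  [ 0    0     0  1 ]
R1 -> R1 − 2/5·R2
  [ 1  0  2  0 ]
  [ 0  1  4  0 ]
  [ 0  0  0  1 ]

[[1, 0, 2, 0], [0, 1, 4, 0], [0, 0, 0, 1]]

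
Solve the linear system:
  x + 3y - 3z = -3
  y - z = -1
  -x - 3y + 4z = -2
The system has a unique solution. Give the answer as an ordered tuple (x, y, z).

(0, -6, -5)

Form the augmented matrix and row-reduce:
  [  1   3  -3  |  -3 ]
  [  0   1  -1  |  -1 ]
  [ -1  -3   4  |  -2 ]
Add ρ1 to ρ3.
Add ρ3 to ρ2.
Add 3 times ρ3 to ρ1.
Subtract 3 times ρ2 from ρ1.
Reading off the last column: x = 0, y = -6, z = -5.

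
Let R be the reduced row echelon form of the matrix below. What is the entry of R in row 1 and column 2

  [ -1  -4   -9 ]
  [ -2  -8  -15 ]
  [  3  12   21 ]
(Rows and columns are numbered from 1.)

4

r1 -> -1·r1
  [  1   4    9 ]
  [ -2  -8  -15 ]
  [  3  12   21 ]
r2 -> r2 + 2·r1
  [ 1   4   9 ]
  [ 0   0   3 ]
  [ 3  12  21 ]
r3 -> r3 − 3·r1
  [ 1  4   9 ]
  [ 0  0   3 ]
  [ 0  0  -6 ]
r2 -> 1/3·r2
  [ 1  4   9 ]
  [ 0  0   1 ]
  [ 0  0  -6 ]
r3 -> r3 + 6·r2
  [ 1  4  9 ]
  [ 0  0  1 ]
  [ 0  0  0 ]
r1 -> r1 − 9·r2
  [ 1  4  0 ]
  [ 0  0  1 ]
  [ 0  0  0 ]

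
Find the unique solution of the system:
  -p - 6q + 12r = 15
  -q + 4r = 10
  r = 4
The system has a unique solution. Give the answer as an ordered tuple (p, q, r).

Form the augmented matrix and row-reduce:
  [ -1  -6  12  |  15 ]
  [  0  -1   4  |  10 ]
  [  0   0   1  |   4 ]
R1 -> -1·R1
  [ 1   6  -12  |  -15 ]
  [ 0  -1    4  |   10 ]
  [ 0   0    1  |    4 ]
R2 -> -1·R2
  [ 1  6  -12  |  -15 ]
  [ 0  1   -4  |  -10 ]
  [ 0  0    1  |    4 ]
R2 -> R2 + 4·R3
  [ 1  6  -12  |  -15 ]
  [ 0  1    0  |    6 ]
  [ 0  0    1  |    4 ]
R1 -> R1 + 12·R3
  [ 1  6  0  |  33 ]
  [ 0  1  0  |   6 ]
  [ 0  0  1  |   4 ]
R1 -> R1 − 6·R2
  [ 1  0  0  |  -3 ]
  [ 0  1  0  |   6 ]
  [ 0  0  1  |   4 ]
Reading off the last column: p = -3, q = 6, r = 4.

(-3, 6, 4)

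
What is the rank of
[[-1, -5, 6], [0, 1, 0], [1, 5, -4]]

rank = 3

ρ1 := -1·ρ1
  [ 1  5  -6 ]
  [ 0  1   0 ]
  [ 1  5  -4 ]
ρ3 := ρ3 − ρ1
  [ 1  5  -6 ]
  [ 0  1   0 ]
  [ 0  0   2 ]
ρ3 := 1/2·ρ3
  [ 1  5  -6 ]
  [ 0  1   0 ]
  [ 0  0   1 ]
ρ1 := ρ1 + 6·ρ3
  [ 1  5  0 ]
  [ 0  1  0 ]
  [ 0  0  1 ]
ρ1 := ρ1 − 5·ρ2
  [ 1  0  0 ]
  [ 0  1  0 ]
  [ 0  0  1 ]
The reduced form has 3 nonzero rows.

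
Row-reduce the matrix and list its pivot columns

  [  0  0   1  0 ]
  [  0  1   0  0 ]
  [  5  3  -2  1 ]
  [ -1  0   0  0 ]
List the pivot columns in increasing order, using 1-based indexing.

1, 2, 3, 4

ρ1 <=> ρ3
  [  5  3  -2  1 ]
  [  0  1   0  0 ]
  [  0  0   1  0 ]
  [ -1  0   0  0 ]
ρ1 -> 1/5·ρ1
  [  1  3/5  -2/5  1/5 ]
  [  0    1     0    0 ]
  [  0    0     1    0 ]
  [ -1    0     0    0 ]
ρ4 -> ρ4 + ρ1
  [ 1  3/5  -2/5  1/5 ]
  [ 0    1     0    0 ]
  [ 0    0     1    0 ]
  [ 0  3/5  -2/5  1/5 ]
ρ4 -> ρ4 − 3/5·ρ2
  [ 1  3/5  -2/5  1/5 ]
  [ 0    1     0    0 ]
  [ 0    0     1    0 ]
  [ 0    0  -2/5  1/5 ]
ρ4 -> ρ4 + 2/5·ρ3
  [ 1  3/5  -2/5  1/5 ]
  [ 0    1     0    0 ]
  [ 0    0     1    0 ]
  [ 0    0     0  1/5 ]
ρ4 -> 5·ρ4
  [ 1  3/5  -2/5  1/5 ]
  [ 0    1     0    0 ]
  [ 0    0     1    0 ]
  [ 0    0     0    1 ]
ρ1 -> ρ1 − 1/5·ρ4
  [ 1  3/5  -2/5  0 ]
  [ 0    1     0  0 ]
  [ 0    0     1  0 ]
  [ 0    0     0  1 ]
ρ1 -> ρ1 + 2/5·ρ3
  [ 1  3/5  0  0 ]
  [ 0    1  0  0 ]
  [ 0    0  1  0 ]
  [ 0    0  0  1 ]
ρ1 -> ρ1 − 3/5·ρ2
  [ 1  0  0  0 ]
  [ 0  1  0  0 ]
  [ 0  0  1  0 ]
  [ 0  0  0  1 ]
Pivot columns are the columns containing a leading 1.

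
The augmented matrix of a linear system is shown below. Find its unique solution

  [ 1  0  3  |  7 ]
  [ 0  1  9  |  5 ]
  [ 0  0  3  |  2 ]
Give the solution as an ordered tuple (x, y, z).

(5, -1, 2/3)

r3 ← 1/3·r3
  [ 1  0  3  |    7 ]
  [ 0  1  9  |    5 ]
  [ 0  0  1  |  2/3 ]
r2 ← r2 − 9·r3
  [ 1  0  3  |    7 ]
  [ 0  1  0  |   -1 ]
  [ 0  0  1  |  2/3 ]
r1 ← r1 − 3·r3
  [ 1  0  0  |    5 ]
  [ 0  1  0  |   -1 ]
  [ 0  0  1  |  2/3 ]
Reading off the last column: x = 5, y = -1, z = 2/3.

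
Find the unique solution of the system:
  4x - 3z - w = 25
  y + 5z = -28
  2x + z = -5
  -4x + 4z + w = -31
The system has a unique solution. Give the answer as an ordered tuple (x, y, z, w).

(1/2, 2, -6, -5)

Form the augmented matrix and row-reduce:
  [  4  0  -3  -1  |   25 ]
  [  0  1   5   0  |  -28 ]
  [  2  0   1   0  |   -5 ]
  [ -4  0   4   1  |  -31 ]
Multiply ρ1 by 1/4.
  [  1  0  -3/4  -1/4  |  25/4 ]
  [  0  1     5     0  |   -28 ]
  [  2  0     1     0  |    -5 ]
  [ -4  0     4     1  |   -31 ]
Subtract 2 times ρ1 from ρ3.
  [  1  0  -3/4  -1/4  |   25/4 ]
  [  0  1     5     0  |    -28 ]
  [  0  0   5/2   1/2  |  -35/2 ]
  [ -4  0     4     1  |    -31 ]
Add 4 times ρ1 to ρ4.
  [ 1  0  -3/4  -1/4  |   25/4 ]
  [ 0  1     5     0  |    -28 ]
  [ 0  0   5/2   1/2  |  -35/2 ]
  [ 0  0     1     0  |     -6 ]
Multiply ρ3 by 2/5.
  [ 1  0  -3/4  -1/4  |  25/4 ]
  [ 0  1     5     0  |   -28 ]
  [ 0  0     1   1/5  |    -7 ]
  [ 0  0     1     0  |    -6 ]
Subtract ρ3 from ρ4.
  [ 1  0  -3/4  -1/4  |  25/4 ]
  [ 0  1     5     0  |   -28 ]
  [ 0  0     1   1/5  |    -7 ]
  [ 0  0     0  -1/5  |     1 ]
Multiply ρ4 by -5.
  [ 1  0  -3/4  -1/4  |  25/4 ]
  [ 0  1     5     0  |   -28 ]
  [ 0  0     1   1/5  |    -7 ]
  [ 0  0     0     1  |    -5 ]
Subtract 1/5 times ρ4 from ρ3.
  [ 1  0  -3/4  -1/4  |  25/4 ]
  [ 0  1     5     0  |   -28 ]
  [ 0  0     1     0  |    -6 ]
  [ 0  0     0     1  |    -5 ]
Add 1/4 times ρ4 to ρ1.
  [ 1  0  -3/4  0  |    5 ]
  [ 0  1     5  0  |  -28 ]
  [ 0  0     1  0  |   -6 ]
  [ 0  0     0  1  |   -5 ]
Subtract 5 times ρ3 from ρ2.
  [ 1  0  -3/4  0  |   5 ]
  [ 0  1     0  0  |   2 ]
  [ 0  0     1  0  |  -6 ]
  [ 0  0     0  1  |  -5 ]
Add 3/4 times ρ3 to ρ1.
  [ 1  0  0  0  |  1/2 ]
  [ 0  1  0  0  |    2 ]
  [ 0  0  1  0  |   -6 ]
  [ 0  0  0  1  |   -5 ]
Reading off the last column: x = 1/2, y = 2, z = -6, w = -5.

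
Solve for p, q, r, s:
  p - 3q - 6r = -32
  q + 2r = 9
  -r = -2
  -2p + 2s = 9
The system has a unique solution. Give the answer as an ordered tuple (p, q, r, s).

(-5, 5, 2, -1/2)

Form the augmented matrix and row-reduce:
  [  1  -3  -6  0  |  -32 ]
  [  0   1   2  0  |    9 ]
  [  0   0  -1  0  |   -2 ]
  [ -2   0   0  2  |    9 ]
R4 := R4 + 2·R1
  [ 1  -3   -6  0  |  -32 ]
  [ 0   1    2  0  |    9 ]
  [ 0   0   -1  0  |   -2 ]
  [ 0  -6  -12  2  |  -55 ]
R4 := R4 + 6·R2
  [ 1  -3  -6  0  |  -32 ]
  [ 0   1   2  0  |    9 ]
  [ 0   0  -1  0  |   -2 ]
  [ 0   0   0  2  |   -1 ]
R3 := -1·R3
  [ 1  -3  -6  0  |  -32 ]
  [ 0   1   2  0  |    9 ]
  [ 0   0   1  0  |    2 ]
  [ 0   0   0  2  |   -1 ]
R4 := 1/2·R4
  [ 1  -3  -6  0  |   -32 ]
  [ 0   1   2  0  |     9 ]
  [ 0   0   1  0  |     2 ]
  [ 0   0   0  1  |  -1/2 ]
R2 := R2 − 2·R3
  [ 1  -3  -6  0  |   -32 ]
  [ 0   1   0  0  |     5 ]
  [ 0   0   1  0  |     2 ]
  [ 0   0   0  1  |  -1/2 ]
R1 := R1 + 6·R3
  [ 1  -3  0  0  |   -20 ]
  [ 0   1  0  0  |     5 ]
  [ 0   0  1  0  |     2 ]
  [ 0   0  0  1  |  -1/2 ]
R1 := R1 + 3·R2
  [ 1  0  0  0  |    -5 ]
  [ 0  1  0  0  |     5 ]
  [ 0  0  1  0  |     2 ]
  [ 0  0  0  1  |  -1/2 ]
Reading off the last column: p = -5, q = 5, r = 2, s = -1/2.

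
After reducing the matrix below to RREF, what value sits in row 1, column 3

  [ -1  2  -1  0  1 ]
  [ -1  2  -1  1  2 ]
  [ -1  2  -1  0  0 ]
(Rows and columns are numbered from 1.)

Multiply R1 by -1.
  [  1  -2   1  0  -1 ]
  [ -1   2  -1  1   2 ]
  [ -1   2  -1  0   0 ]
Add R1 to R2.
  [  1  -2   1  0  -1 ]
  [  0   0   0  1   1 ]
  [ -1   2  -1  0   0 ]
Add R1 to R3.
  [ 1  -2  1  0  -1 ]
  [ 0   0  0  1   1 ]
  [ 0   0  0  0  -1 ]
Multiply R3 by -1.
  [ 1  -2  1  0  -1 ]
  [ 0   0  0  1   1 ]
  [ 0   0  0  0   1 ]
Subtract R3 from R2.
  [ 1  -2  1  0  -1 ]
  [ 0   0  0  1   0 ]
  [ 0   0  0  0   1 ]
Add R3 to R1.
  [ 1  -2  1  0  0 ]
  [ 0   0  0  1  0 ]
  [ 0   0  0  0  1 ]

1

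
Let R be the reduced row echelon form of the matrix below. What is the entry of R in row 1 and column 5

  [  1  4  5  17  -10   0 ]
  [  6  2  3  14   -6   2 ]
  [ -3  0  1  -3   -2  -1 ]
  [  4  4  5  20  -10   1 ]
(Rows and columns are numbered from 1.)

0

R2 -> R2 − 6·R1
  [  1    4    5   17  -10   0 ]
  [  0  -22  -27  -88   54   2 ]
  [ -3    0    1   -3   -2  -1 ]
  [  4    4    5   20  -10   1 ]
R3 -> R3 + 3·R1
  [ 1    4    5   17  -10   0 ]
  [ 0  -22  -27  -88   54   2 ]
  [ 0   12   16   48  -32  -1 ]
  [ 4    4    5   20  -10   1 ]
R4 -> R4 − 4·R1
  [ 1    4    5   17  -10   0 ]
  [ 0  -22  -27  -88   54   2 ]
  [ 0   12   16   48  -32  -1 ]
  [ 0  -12  -15  -48   30   1 ]
R2 -> -1/22·R2
  [ 1    4      5   17     -10      0 ]
  [ 0    1  27/22    4  -27/11  -1/11 ]
  [ 0   12     16   48     -32     -1 ]
  [ 0  -12    -15  -48      30      1 ]
R3 -> R3 − 12·R2
  [ 1    4      5   17     -10      0 ]
  [ 0    1  27/22    4  -27/11  -1/11 ]
  [ 0    0  14/11    0  -28/11   1/11 ]
  [ 0  -12    -15  -48      30      1 ]
R4 -> R4 + 12·R2
  [ 1  4      5  17     -10      0 ]
  [ 0  1  27/22   4  -27/11  -1/11 ]
  [ 0  0  14/11   0  -28/11   1/11 ]
  [ 0  0  -3/11   0    6/11  -1/11 ]
R3 -> 11/14·R3
  [ 1  4      5  17     -10      0 ]
  [ 0  1  27/22   4  -27/11  -1/11 ]
  [ 0  0      1   0      -2   1/14 ]
  [ 0  0  -3/11   0    6/11  -1/11 ]
R4 -> R4 + 3/11·R3
  [ 1  4      5  17     -10      0 ]
  [ 0  1  27/22   4  -27/11  -1/11 ]
  [ 0  0      1   0      -2   1/14 ]
  [ 0  0      0   0       0  -1/14 ]
R4 -> -14·R4
  [ 1  4      5  17     -10      0 ]
  [ 0  1  27/22   4  -27/11  -1/11 ]
  [ 0  0      1   0      -2   1/14 ]
  [ 0  0      0   0       0      1 ]
R3 -> R3 − 1/14·R4
  [ 1  4      5  17     -10      0 ]
  [ 0  1  27/22   4  -27/11  -1/11 ]
  [ 0  0      1   0      -2      0 ]
  [ 0  0      0   0       0      1 ]
R2 -> R2 + 1/11·R4
  [ 1  4      5  17     -10  0 ]
  [ 0  1  27/22   4  -27/11  0 ]
  [ 0  0      1   0      -2  0 ]
  [ 0  0      0   0       0  1 ]
R2 -> R2 − 27/22·R3
  [ 1  4  5  17  -10  0 ]
  [ 0  1  0   4    0  0 ]
  [ 0  0  1   0   -2  0 ]
  [ 0  0  0   0    0  1 ]
R1 -> R1 − 5·R3
  [ 1  4  0  17   0  0 ]
  [ 0  1  0   4   0  0 ]
  [ 0  0  1   0  -2  0 ]
  [ 0  0  0   0   0  1 ]
R1 -> R1 − 4·R2
  [ 1  0  0  1   0  0 ]
  [ 0  1  0  4   0  0 ]
  [ 0  0  1  0  -2  0 ]
  [ 0  0  0  0   0  1 ]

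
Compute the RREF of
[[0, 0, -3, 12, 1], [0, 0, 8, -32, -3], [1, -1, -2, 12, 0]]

Swap R1 and R3.
Multiply R2 by 1/8.
Add 3 times R2 to R3.
Multiply R3 by -8.
Add 3/8 times R3 to R2.
Add 2 times R2 to R1.

[[1, -1, 0, 4, 0], [0, 0, 1, -4, 0], [0, 0, 0, 0, 1]]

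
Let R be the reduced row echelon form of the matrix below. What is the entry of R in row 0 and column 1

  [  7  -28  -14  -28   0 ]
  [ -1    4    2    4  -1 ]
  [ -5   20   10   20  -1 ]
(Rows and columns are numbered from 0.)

-4

ρ1 ← 1/7·ρ1
  [  1  -4  -2  -4   0 ]
  [ -1   4   2   4  -1 ]
  [ -5  20  10  20  -1 ]
ρ2 ← ρ2 + ρ1
  [  1  -4  -2  -4   0 ]
  [  0   0   0   0  -1 ]
  [ -5  20  10  20  -1 ]
ρ3 ← ρ3 + 5·ρ1
  [ 1  -4  -2  -4   0 ]
  [ 0   0   0   0  -1 ]
  [ 0   0   0   0  -1 ]
ρ2 ← -1·ρ2
  [ 1  -4  -2  -4   0 ]
  [ 0   0   0   0   1 ]
  [ 0   0   0   0  -1 ]
ρ3 ← ρ3 + ρ2
  [ 1  -4  -2  -4  0 ]
  [ 0   0   0   0  1 ]
  [ 0   0   0   0  0 ]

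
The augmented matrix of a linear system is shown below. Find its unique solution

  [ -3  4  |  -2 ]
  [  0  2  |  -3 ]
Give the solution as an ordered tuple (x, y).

(-4/3, -3/2)

Multiply r1 by -1/3.
  [ 1  -4/3  |  2/3 ]
  [ 0     2  |   -3 ]
Multiply r2 by 1/2.
  [ 1  -4/3  |   2/3 ]
  [ 0     1  |  -3/2 ]
Add 4/3 times r2 to r1.
  [ 1  0  |  -4/3 ]
  [ 0  1  |  -3/2 ]
Reading off the last column: x = -4/3, y = -3/2.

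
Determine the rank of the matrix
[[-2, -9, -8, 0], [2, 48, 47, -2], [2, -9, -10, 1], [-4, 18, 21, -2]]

R1 → -1/2·R1
  [  1  9/2    4   0 ]
  [  2   48   47  -2 ]
  [  2   -9  -10   1 ]
  [ -4   18   21  -2 ]
R2 → R2 − 2·R1
  [  1  9/2    4   0 ]
  [  0   39   39  -2 ]
  [  2   -9  -10   1 ]
  [ -4   18   21  -2 ]
R3 → R3 − 2·R1
  [  1  9/2    4   0 ]
  [  0   39   39  -2 ]
  [  0  -18  -18   1 ]
  [ -4   18   21  -2 ]
R4 → R4 + 4·R1
  [ 1  9/2    4   0 ]
  [ 0   39   39  -2 ]
  [ 0  -18  -18   1 ]
  [ 0   36   37  -2 ]
R2 → 1/39·R2
  [ 1  9/2    4      0 ]
  [ 0    1    1  -2/39 ]
  [ 0  -18  -18      1 ]
  [ 0   36   37     -2 ]
R3 → R3 + 18·R2
  [ 1  9/2   4      0 ]
  [ 0    1   1  -2/39 ]
  [ 0    0   0   1/13 ]
  [ 0   36  37     -2 ]
R4 → R4 − 36·R2
  [ 1  9/2  4      0 ]
  [ 0    1  1  -2/39 ]
  [ 0    0  0   1/13 ]
  [ 0    0  1  -2/13 ]
R3 ↔ R4
  [ 1  9/2  4      0 ]
  [ 0    1  1  -2/39 ]
  [ 0    0  1  -2/13 ]
  [ 0    0  0   1/13 ]
R4 → 13·R4
  [ 1  9/2  4      0 ]
  [ 0    1  1  -2/39 ]
  [ 0    0  1  -2/13 ]
  [ 0    0  0      1 ]
R3 → R3 + 2/13·R4
  [ 1  9/2  4      0 ]
  [ 0    1  1  -2/39 ]
  [ 0    0  1      0 ]
  [ 0    0  0      1 ]
R2 → R2 + 2/39·R4
  [ 1  9/2  4  0 ]
  [ 0    1  1  0 ]
  [ 0    0  1  0 ]
  [ 0    0  0  1 ]
R2 → R2 − R3
  [ 1  9/2  4  0 ]
  [ 0    1  0  0 ]
  [ 0    0  1  0 ]
  [ 0    0  0  1 ]
R1 → R1 − 4·R3
  [ 1  9/2  0  0 ]
  [ 0    1  0  0 ]
  [ 0    0  1  0 ]
  [ 0    0  0  1 ]
R1 → R1 − 9/2·R2
  [ 1  0  0  0 ]
  [ 0  1  0  0 ]
  [ 0  0  1  0 ]
  [ 0  0  0  1 ]
The reduced form has 4 nonzero rows.

rank = 4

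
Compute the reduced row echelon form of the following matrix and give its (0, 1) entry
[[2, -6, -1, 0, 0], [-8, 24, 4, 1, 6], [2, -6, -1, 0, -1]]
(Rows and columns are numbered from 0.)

r1 ← 1/2·r1
  [  1  -3  -1/2  0   0 ]
  [ -8  24     4  1   6 ]
  [  2  -6    -1  0  -1 ]
r2 ← r2 + 8·r1
  [ 1  -3  -1/2  0   0 ]
  [ 0   0     0  1   6 ]
  [ 2  -6    -1  0  -1 ]
r3 ← r3 − 2·r1
  [ 1  -3  -1/2  0   0 ]
  [ 0   0     0  1   6 ]
  [ 0   0     0  0  -1 ]
r3 ← -1·r3
  [ 1  -3  -1/2  0  0 ]
  [ 0   0     0  1  6 ]
  [ 0   0     0  0  1 ]
r2 ← r2 − 6·r3
  [ 1  -3  -1/2  0  0 ]
  [ 0   0     0  1  0 ]
  [ 0   0     0  0  1 ]

-3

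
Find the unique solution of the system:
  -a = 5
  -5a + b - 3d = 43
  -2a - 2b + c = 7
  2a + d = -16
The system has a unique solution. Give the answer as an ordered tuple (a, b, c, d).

Form the augmented matrix and row-reduce:
  [ -1   0  0   0  |    5 ]
  [ -5   1  0  -3  |   43 ]
  [ -2  -2  1   0  |    7 ]
  [  2   0  0   1  |  -16 ]
R1 → -1·R1
  [  1   0  0   0  |   -5 ]
  [ -5   1  0  -3  |   43 ]
  [ -2  -2  1   0  |    7 ]
  [  2   0  0   1  |  -16 ]
R2 → R2 + 5·R1
  [  1   0  0   0  |   -5 ]
  [  0   1  0  -3  |   18 ]
  [ -2  -2  1   0  |    7 ]
  [  2   0  0   1  |  -16 ]
R3 → R3 + 2·R1
  [ 1   0  0   0  |   -5 ]
  [ 0   1  0  -3  |   18 ]
  [ 0  -2  1   0  |   -3 ]
  [ 2   0  0   1  |  -16 ]
R4 → R4 − 2·R1
  [ 1   0  0   0  |  -5 ]
  [ 0   1  0  -3  |  18 ]
  [ 0  -2  1   0  |  -3 ]
  [ 0   0  0   1  |  -6 ]
R3 → R3 + 2·R2
  [ 1  0  0   0  |  -5 ]
  [ 0  1  0  -3  |  18 ]
  [ 0  0  1  -6  |  33 ]
  [ 0  0  0   1  |  -6 ]
R3 → R3 + 6·R4
  [ 1  0  0   0  |  -5 ]
  [ 0  1  0  -3  |  18 ]
  [ 0  0  1   0  |  -3 ]
  [ 0  0  0   1  |  -6 ]
R2 → R2 + 3·R4
  [ 1  0  0  0  |  -5 ]
  [ 0  1  0  0  |   0 ]
  [ 0  0  1  0  |  -3 ]
  [ 0  0  0  1  |  -6 ]
Reading off the last column: a = -5, b = 0, c = -3, d = -6.

(-5, 0, -3, -6)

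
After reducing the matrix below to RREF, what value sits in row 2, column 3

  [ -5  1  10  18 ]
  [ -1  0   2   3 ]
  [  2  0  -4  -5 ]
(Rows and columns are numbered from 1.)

0

R1 → -1/5·R1
  [  1  -1/5  -2  -18/5 ]
  [ -1     0   2      3 ]
  [  2     0  -4     -5 ]
R2 → R2 + R1
  [ 1  -1/5  -2  -18/5 ]
  [ 0  -1/5   0   -3/5 ]
  [ 2     0  -4     -5 ]
R3 → R3 − 2·R1
  [ 1  -1/5  -2  -18/5 ]
  [ 0  -1/5   0   -3/5 ]
  [ 0   2/5   0   11/5 ]
R2 → -5·R2
  [ 1  -1/5  -2  -18/5 ]
  [ 0     1   0      3 ]
  [ 0   2/5   0   11/5 ]
R3 → R3 − 2/5·R2
  [ 1  -1/5  -2  -18/5 ]
  [ 0     1   0      3 ]
  [ 0     0   0      1 ]
R2 → R2 − 3·R3
  [ 1  -1/5  -2  -18/5 ]
  [ 0     1   0      0 ]
  [ 0     0   0      1 ]
R1 → R1 + 18/5·R3
  [ 1  -1/5  -2  0 ]
  [ 0     1   0  0 ]
  [ 0     0   0  1 ]
R1 → R1 + 1/5·R2
  [ 1  0  -2  0 ]
  [ 0  1   0  0 ]
  [ 0  0   0  1 ]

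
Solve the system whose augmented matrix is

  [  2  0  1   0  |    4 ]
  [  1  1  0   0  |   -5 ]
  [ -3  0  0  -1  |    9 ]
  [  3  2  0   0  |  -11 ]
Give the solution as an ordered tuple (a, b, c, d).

(-1, -4, 6, -6)

ρ1 → 1/2·ρ1
ρ2 → ρ2 − ρ1
ρ3 → ρ3 + 3·ρ1
ρ4 → ρ4 − 3·ρ1
ρ4 → ρ4 − 2·ρ2
ρ3 → 2/3·ρ3
ρ4 → ρ4 + 1/2·ρ3
ρ4 → -3·ρ4
ρ3 → ρ3 + 2/3·ρ4
ρ2 → ρ2 + 1/2·ρ3
ρ1 → ρ1 − 1/2·ρ3
Reading off the last column: a = -1, b = -4, c = 6, d = -6.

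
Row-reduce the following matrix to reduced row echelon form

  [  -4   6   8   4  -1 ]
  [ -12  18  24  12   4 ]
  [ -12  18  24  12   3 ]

r1 ← -1/4·r1
  [   1  -3/2  -2  -1  1/4 ]
  [ -12    18  24  12    4 ]
  [ -12    18  24  12    3 ]
r2 ← r2 + 12·r1
  [   1  -3/2  -2  -1  1/4 ]
  [   0     0   0   0    7 ]
  [ -12    18  24  12    3 ]
r3 ← r3 + 12·r1
  [ 1  -3/2  -2  -1  1/4 ]
  [ 0     0   0   0    7 ]
  [ 0     0   0   0    6 ]
r2 ← 1/7·r2
  [ 1  -3/2  -2  -1  1/4 ]
  [ 0     0   0   0    1 ]
  [ 0     0   0   0    6 ]
r3 ← r3 − 6·r2
  [ 1  -3/2  -2  -1  1/4 ]
  [ 0     0   0   0    1 ]
  [ 0     0   0   0    0 ]
r1 ← r1 − 1/4·r2
  [ 1  -3/2  -2  -1  0 ]
  [ 0     0   0   0  1 ]
  [ 0     0   0   0  0 ]

[[1, -3/2, -2, -1, 0], [0, 0, 0, 0, 1], [0, 0, 0, 0, 0]]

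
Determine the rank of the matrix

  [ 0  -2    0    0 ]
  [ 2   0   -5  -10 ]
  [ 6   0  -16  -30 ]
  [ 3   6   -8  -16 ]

rank = 4

Swap ρ1 and ρ2.
  [ 2   0   -5  -10 ]
  [ 0  -2    0    0 ]
  [ 6   0  -16  -30 ]
  [ 3   6   -8  -16 ]
Multiply ρ1 by 1/2.
  [ 1   0  -5/2   -5 ]
  [ 0  -2     0    0 ]
  [ 6   0   -16  -30 ]
  [ 3   6    -8  -16 ]
Subtract 6 times ρ1 from ρ3.
  [ 1   0  -5/2   -5 ]
  [ 0  -2     0    0 ]
  [ 0   0    -1    0 ]
  [ 3   6    -8  -16 ]
Subtract 3 times ρ1 from ρ4.
  [ 1   0  -5/2  -5 ]
  [ 0  -2     0   0 ]
  [ 0   0    -1   0 ]
  [ 0   6  -1/2  -1 ]
Multiply ρ2 by -1/2.
  [ 1  0  -5/2  -5 ]
  [ 0  1     0   0 ]
  [ 0  0    -1   0 ]
  [ 0  6  -1/2  -1 ]
Subtract 6 times ρ2 from ρ4.
  [ 1  0  -5/2  -5 ]
  [ 0  1     0   0 ]
  [ 0  0    -1   0 ]
  [ 0  0  -1/2  -1 ]
Multiply ρ3 by -1.
  [ 1  0  -5/2  -5 ]
  [ 0  1     0   0 ]
  [ 0  0     1   0 ]
  [ 0  0  -1/2  -1 ]
Add 1/2 times ρ3 to ρ4.
  [ 1  0  -5/2  -5 ]
  [ 0  1     0   0 ]
  [ 0  0     1   0 ]
  [ 0  0     0  -1 ]
Multiply ρ4 by -1.
  [ 1  0  -5/2  -5 ]
  [ 0  1     0   0 ]
  [ 0  0     1   0 ]
  [ 0  0     0   1 ]
Add 5 times ρ4 to ρ1.
  [ 1  0  -5/2  0 ]
  [ 0  1     0  0 ]
  [ 0  0     1  0 ]
  [ 0  0     0  1 ]
Add 5/2 times ρ3 to ρ1.
  [ 1  0  0  0 ]
  [ 0  1  0  0 ]
  [ 0  0  1  0 ]
  [ 0  0  0  1 ]
The reduced form has 4 nonzero rows.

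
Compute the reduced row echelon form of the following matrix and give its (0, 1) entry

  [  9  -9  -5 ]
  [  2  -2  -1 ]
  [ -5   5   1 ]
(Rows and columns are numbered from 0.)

R1 ← 1/9·R1
  [  1  -1  -5/9 ]
  [  2  -2    -1 ]
  [ -5   5     1 ]
R2 ← R2 − 2·R1
  [  1  -1  -5/9 ]
  [  0   0   1/9 ]
  [ -5   5     1 ]
R3 ← R3 + 5·R1
  [ 1  -1   -5/9 ]
  [ 0   0    1/9 ]
  [ 0   0  -16/9 ]
R2 ← 9·R2
  [ 1  -1   -5/9 ]
  [ 0   0      1 ]
  [ 0   0  -16/9 ]
R3 ← R3 + 16/9·R2
  [ 1  -1  -5/9 ]
  [ 0   0     1 ]
  [ 0   0     0 ]
R1 ← R1 + 5/9·R2
  [ 1  -1  0 ]
  [ 0   0  1 ]
  [ 0   0  0 ]

-1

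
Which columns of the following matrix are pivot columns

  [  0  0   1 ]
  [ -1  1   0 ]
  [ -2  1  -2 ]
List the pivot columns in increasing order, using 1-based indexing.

1, 2, 3

Swap r1 and r2.
  [ -1  1   0 ]
  [  0  0   1 ]
  [ -2  1  -2 ]
Multiply r1 by -1.
  [  1  -1   0 ]
  [  0   0   1 ]
  [ -2   1  -2 ]
Add 2 times r1 to r3.
  [ 1  -1   0 ]
  [ 0   0   1 ]
  [ 0  -1  -2 ]
Swap r2 and r3.
  [ 1  -1   0 ]
  [ 0  -1  -2 ]
  [ 0   0   1 ]
Multiply r2 by -1.
  [ 1  -1  0 ]
  [ 0   1  2 ]
  [ 0   0  1 ]
Subtract 2 times r3 from r2.
  [ 1  -1  0 ]
  [ 0   1  0 ]
  [ 0   0  1 ]
Add r2 to r1.
  [ 1  0  0 ]
  [ 0  1  0 ]
  [ 0  0  1 ]
Pivot columns are the columns containing a leading 1.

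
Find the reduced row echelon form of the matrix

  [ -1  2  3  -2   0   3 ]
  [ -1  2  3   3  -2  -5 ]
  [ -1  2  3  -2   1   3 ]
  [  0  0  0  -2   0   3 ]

[[1, -2, -3, 0, 0, 0], [0, 0, 0, 1, 0, 0], [0, 0, 0, 0, 1, 0], [0, 0, 0, 0, 0, 1]]

r1 -> -1·r1
  [  1  -2  -3   2   0  -3 ]
  [ -1   2   3   3  -2  -5 ]
  [ -1   2   3  -2   1   3 ]
  [  0   0   0  -2   0   3 ]
r2 -> r2 + r1
  [  1  -2  -3   2   0  -3 ]
  [  0   0   0   5  -2  -8 ]
  [ -1   2   3  -2   1   3 ]
  [  0   0   0  -2   0   3 ]
r3 -> r3 + r1
  [ 1  -2  -3   2   0  -3 ]
  [ 0   0   0   5  -2  -8 ]
  [ 0   0   0   0   1   0 ]
  [ 0   0   0  -2   0   3 ]
r2 -> 1/5·r2
  [ 1  -2  -3   2     0    -3 ]
  [ 0   0   0   1  -2/5  -8/5 ]
  [ 0   0   0   0     1     0 ]
  [ 0   0   0  -2     0     3 ]
r4 -> r4 + 2·r2
  [ 1  -2  -3  2     0    -3 ]
  [ 0   0   0  1  -2/5  -8/5 ]
  [ 0   0   0  0     1     0 ]
  [ 0   0   0  0  -4/5  -1/5 ]
r4 -> r4 + 4/5·r3
  [ 1  -2  -3  2     0    -3 ]
  [ 0   0   0  1  -2/5  -8/5 ]
  [ 0   0   0  0     1     0 ]
  [ 0   0   0  0     0  -1/5 ]
r4 -> -5·r4
  [ 1  -2  -3  2     0    -3 ]
  [ 0   0   0  1  -2/5  -8/5 ]
  [ 0   0   0  0     1     0 ]
  [ 0   0   0  0     0     1 ]
r2 -> r2 + 8/5·r4
  [ 1  -2  -3  2     0  -3 ]
  [ 0   0   0  1  -2/5   0 ]
  [ 0   0   0  0     1   0 ]
  [ 0   0   0  0     0   1 ]
r1 -> r1 + 3·r4
  [ 1  -2  -3  2     0  0 ]
  [ 0   0   0  1  -2/5  0 ]
  [ 0   0   0  0     1  0 ]
  [ 0   0   0  0     0  1 ]
r2 -> r2 + 2/5·r3
  [ 1  -2  -3  2  0  0 ]
  [ 0   0   0  1  0  0 ]
  [ 0   0   0  0  1  0 ]
  [ 0   0   0  0  0  1 ]
r1 -> r1 − 2·r2
  [ 1  -2  -3  0  0  0 ]
  [ 0   0   0  1  0  0 ]
  [ 0   0   0  0  1  0 ]
  [ 0   0   0  0  0  1 ]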